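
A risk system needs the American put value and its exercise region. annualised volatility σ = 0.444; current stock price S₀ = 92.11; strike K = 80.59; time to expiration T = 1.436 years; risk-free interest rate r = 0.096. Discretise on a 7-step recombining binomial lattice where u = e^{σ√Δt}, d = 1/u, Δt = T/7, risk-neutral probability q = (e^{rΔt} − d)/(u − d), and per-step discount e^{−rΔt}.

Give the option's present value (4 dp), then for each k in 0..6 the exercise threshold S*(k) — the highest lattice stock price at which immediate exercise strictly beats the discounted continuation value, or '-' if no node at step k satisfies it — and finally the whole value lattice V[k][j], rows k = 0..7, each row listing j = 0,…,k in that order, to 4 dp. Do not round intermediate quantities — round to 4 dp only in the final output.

params: Δt=0.20514 u=1.22275 d=0.81783 q=0.49901 e^(-rΔt)=0.98050
t_7 payoffs: 58.0501 46.8904 30.2054 5.2596 0.0000 0.0000 0.0000 0.0000
t_6: node(6,0) S=27.5606 payoff=53.0294 vs cont=51.4578 → 53.0294 [stop]  node(6,1) S=41.2061 payoff=39.3839 vs cont=37.8124 → 39.3839 [stop]  node(6,2) S=61.6075 payoff=18.9825 vs cont=17.4109 → 18.9825 [stop]  node(6,3) S=92.1100 payoff=0.0000 vs cont=2.5836 → 2.5836 [wait]  node(6,4) S=137.7145 payoff=0.0000 vs cont=0.0000 → 0.0000 [wait]  node(6,5) S=205.8982 payoff=0.0000 vs cont=0.0000 → 0.0000 [wait]  node(6,6) S=307.8403 payoff=0.0000 vs cont=0.0000 → 0.0000 [wait]  ⇒ S*(6)=61.6075
t_5: node(5,0) S=33.6996 payoff=46.8904 vs cont=45.3188 → 46.8904 [stop]  node(5,1) S=50.3846 payoff=30.2054 vs cont=28.6339 → 30.2054 [stop]  node(5,2) S=75.3304 payoff=5.2596 vs cont=10.5886 → 10.5886 [wait]  node(5,3) S=112.6272 payoff=0.0000 vs cont=1.2691 → 1.2691 [wait]  node(5,4) S=168.3899 payoff=0.0000 vs cont=0.0000 → 0.0000 [wait]  node(5,5) S=251.7613 payoff=0.0000 vs cont=0.0000 → 0.0000 [wait]  ⇒ S*(5)=50.3846
t_4: node(4,0) S=41.2061 payoff=39.3839 vs cont=37.8124 → 39.3839 [stop]  node(4,1) S=61.6075 payoff=18.9825 vs cont=20.0183 → 20.0183 [wait]  node(4,2) S=92.1100 payoff=0.0000 vs cont=5.8223 → 5.8223 [wait]  node(4,3) S=137.7145 payoff=0.0000 vs cont=0.6234 → 0.6234 [wait]  node(4,4) S=205.8982 payoff=0.0000 vs cont=0.0000 → 0.0000 [wait]  ⇒ S*(4)=41.2061
t_3: node(3,0) S=50.3846 payoff=30.2054 vs cont=29.1407 → 30.2054 [stop]  node(3,1) S=75.3304 payoff=5.2596 vs cont=12.6821 → 12.6821 [wait]  node(3,2) S=112.6272 payoff=0.0000 vs cont=3.1650 → 3.1650 [wait]  node(3,3) S=168.3899 payoff=0.0000 vs cont=0.3062 → 0.3062 [wait]  ⇒ S*(3)=50.3846
t_2: node(2,0) S=61.6075 payoff=18.9825 vs cont=21.0425 → 21.0425 [wait]  node(2,1) S=92.1100 payoff=0.0000 vs cont=7.7782 → 7.7782 [wait]  node(2,2) S=137.7145 payoff=0.0000 vs cont=1.7045 → 1.7045 [wait]  ⇒ S*(2)=-
t_1: node(1,0) S=75.3304 payoff=5.2596 vs cont=14.1422 → 14.1422 [wait]  node(1,1) S=112.6272 payoff=0.0000 vs cont=4.6548 → 4.6548 [wait]  ⇒ S*(1)=-
t_0: node(0,0) S=92.1100 payoff=0.0000 vs cont=9.2244 → 9.2244 [wait]  ⇒ S*(0)=-

price = 9.2244
boundary = - - - 50.3846 41.2061 50.3846 61.6075
tree:
9.2244
14.1422 4.6548
21.0425 7.7782 1.7045
30.2054 12.6821 3.1650 0.3062
39.3839 20.0183 5.8223 0.6234 0.0000
46.8904 30.2054 10.5886 1.2691 0.0000 0.0000
53.0294 39.3839 18.9825 2.5836 0.0000 0.0000 0.0000
58.0501 46.8904 30.2054 5.2596 0.0000 0.0000 0.0000 0.0000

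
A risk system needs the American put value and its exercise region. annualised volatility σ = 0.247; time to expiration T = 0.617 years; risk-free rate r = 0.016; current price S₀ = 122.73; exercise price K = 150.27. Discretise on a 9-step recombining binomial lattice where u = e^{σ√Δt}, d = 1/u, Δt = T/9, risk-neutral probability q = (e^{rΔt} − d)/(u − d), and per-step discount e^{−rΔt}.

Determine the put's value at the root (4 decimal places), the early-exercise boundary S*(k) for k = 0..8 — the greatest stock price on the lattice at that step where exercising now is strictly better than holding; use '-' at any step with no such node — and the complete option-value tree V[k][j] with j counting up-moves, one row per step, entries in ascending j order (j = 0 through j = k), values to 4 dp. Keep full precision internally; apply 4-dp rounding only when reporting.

Δt=0.06856, u=1.06681, d=0.93737, q=0.49232, disc=e^(-rΔt)=0.99890
k=9 terminal: V=max(K-S,0) → 81.6944 72.2254 61.4488 49.1842 35.2260 19.3405 1.2614 0.0000 0.0000 0.0000
k=8: j=0 S=73.1570 intr=77.1130 cont=76.9482 V=77.1130[EX]; j=1 S=83.2587 intr=67.0113 cont=66.8465 V=67.0113[EX]; j=2 S=94.7553 intr=55.5147 cont=55.3500 V=55.5147[EX]; j=3 S=107.8393 intr=42.4307 cont=42.2660 V=42.4307[EX]; j=4 S=122.7300 intr=27.5400 cont=27.3753 V=27.5400[EX]; j=5 S=139.6768 intr=10.5932 cont=10.4284 V=10.5932[EX]; j=6 S=158.9637 intr=0.0000 cont=0.6397 V=0.6397[hold]; j=7 S=180.9138 intr=0.0000 cont=0.0000 V=0.0000[hold]; j=8 S=205.8948 intr=0.0000 cont=0.0000 V=0.0000[hold]  S*(8)=139.6768
k=7: j=0 S=78.0446 intr=72.2254 cont=72.0606 V=72.2254[EX]; j=1 S=88.8212 intr=61.4488 cont=61.2841 V=61.4488[EX]; j=2 S=101.0858 intr=49.1842 cont=49.0194 V=49.1842[EX]; j=3 S=115.0440 intr=35.2260 cont=35.0613 V=35.2260[EX]; j=4 S=130.9295 intr=19.3405 cont=19.1757 V=19.3405[EX]; j=5 S=149.0086 intr=1.2614 cont=5.6867 V=5.6867[hold]; j=6 S=169.5840 intr=0.0000 cont=0.3244 V=0.3244[hold]; j=7 S=193.0005 intr=0.0000 cont=0.0000 V=0.0000[hold]  S*(7)=130.9295
k=6: j=0 S=83.2587 intr=67.0113 cont=66.8465 V=67.0113[EX]; j=1 S=94.7553 intr=55.5147 cont=55.3500 V=55.5147[EX]; j=2 S=107.8393 intr=42.4307 cont=42.2660 V=42.4307[EX]; j=3 S=122.7300 intr=27.5400 cont=27.3753 V=27.5400[EX]; j=4 S=139.6768 intr=10.5932 cont=12.6047 V=12.6047[hold]; j=5 S=158.9637 intr=0.0000 cont=3.0434 V=3.0434[hold]; j=6 S=180.9138 intr=0.0000 cont=0.1645 V=0.1645[hold]  S*(6)=122.7300
k=5: j=0 S=88.8212 intr=61.4488 cont=61.2841 V=61.4488[EX]; j=1 S=101.0858 intr=49.1842 cont=49.0194 V=49.1842[EX]; j=2 S=115.0440 intr=35.2260 cont=35.0613 V=35.2260[EX]; j=3 S=130.9295 intr=19.3405 cont=20.1649 V=20.1649[hold]; j=4 S=149.0086 intr=1.2614 cont=7.8888 V=7.8888[hold]; j=5 S=169.5840 intr=0.0000 cont=1.6243 V=1.6243[hold]  S*(5)=115.0440
k=4: j=0 S=94.7553 intr=55.5147 cont=55.3500 V=55.5147[EX]; j=1 S=107.8393 intr=42.4307 cont=42.2660 V=42.4307[EX]; j=2 S=122.7300 intr=27.5400 cont=27.7807 V=27.7807[hold]; j=3 S=139.6768 intr=10.5932 cont=14.1057 V=14.1057[hold]; j=4 S=158.9637 intr=0.0000 cont=4.7994 V=4.7994[hold]  S*(4)=107.8393
k=3: j=0 S=101.0858 intr=49.1842 cont=49.0194 V=49.1842[EX]; j=1 S=115.0440 intr=35.2260 cont=35.1797 V=35.2260[EX]; j=2 S=130.9295 intr=19.3405 cont=21.0252 V=21.0252[hold]; j=3 S=149.0086 intr=1.2614 cont=9.5136 V=9.5136[hold]  S*(3)=115.0440
k=2: j=0 S=107.8393 intr=42.4307 cont=42.2660 V=42.4307[EX]; j=1 S=122.7300 intr=27.5400 cont=28.2038 V=28.2038[hold]; j=2 S=139.6768 intr=10.5932 cont=15.3410 V=15.3410[hold]  S*(2)=107.8393
k=1: j=0 S=115.0440 intr=35.2260 cont=35.3877 V=35.3877[hold]; j=1 S=130.9295 intr=19.3405 cont=21.8473 V=21.8473[hold]  S*(1)=-
k=0: j=0 S=122.7300 intr=27.5400 cont=28.6900 V=28.6900[hold]  S*(0)=-

price = 28.6900
boundary = - - 107.8393 115.0440 107.8393 115.0440 122.7300 130.9295 139.6768
tree:
28.6900
35.3877 21.8473
42.4307 28.2038 15.3410
49.1842 35.2260 21.0252 9.5136
55.5147 42.4307 27.7807 14.1057 4.7994
61.4488 49.1842 35.2260 20.1649 7.8888 1.6243
67.0113 55.5147 42.4307 27.5400 12.6047 3.0434 0.1645
72.2254 61.4488 49.1842 35.2260 19.3405 5.6867 0.3244 0.0000
77.1130 67.0113 55.5147 42.4307 27.5400 10.5932 0.6397 0.0000 0.0000
81.6944 72.2254 61.4488 49.1842 35.2260 19.3405 1.2614 0.0000 0.0000 0.0000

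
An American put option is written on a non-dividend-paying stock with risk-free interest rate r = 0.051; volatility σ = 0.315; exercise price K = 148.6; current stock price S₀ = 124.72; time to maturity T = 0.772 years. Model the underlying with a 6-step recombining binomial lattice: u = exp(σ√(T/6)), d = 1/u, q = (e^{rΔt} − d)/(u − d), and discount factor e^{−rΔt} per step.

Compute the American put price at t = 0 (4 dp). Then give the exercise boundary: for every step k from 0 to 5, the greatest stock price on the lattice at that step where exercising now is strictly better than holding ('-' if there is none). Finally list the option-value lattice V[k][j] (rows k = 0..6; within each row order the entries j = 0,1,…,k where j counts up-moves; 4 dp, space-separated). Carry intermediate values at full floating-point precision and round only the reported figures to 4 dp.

params: Δt=0.12867 u=1.11962 d=0.89316 q=0.50085 e^(-rΔt)=0.99346
t_6 payoffs: 85.2848 69.2310 49.1068 23.8800 0.0000 0.0000 0.0000
t_5: node(5,0) S=70.8891 payoff=77.7109 vs cont=76.7390 → 77.7109 [stop]  node(5,1) S=88.8632 payoff=59.7368 vs cont=58.7648 → 59.7368 [stop]  node(5,2) S=111.3948 payoff=37.2052 vs cont=36.2333 → 37.2052 [stop]  node(5,3) S=139.6392 payoff=8.9608 vs cont=11.8417 → 11.8417 [wait]  node(5,4) S=175.0452 payoff=0.0000 vs cont=0.0000 → 0.0000 [wait]  node(5,5) S=219.4284 payoff=0.0000 vs cont=0.0000 → 0.0000 [wait]  ⇒ S*(5)=111.3948
t_4: node(4,0) S=79.3690 payoff=69.2310 vs cont=68.2591 → 69.2310 [stop]  node(4,1) S=99.4932 payoff=49.1068 vs cont=48.1349 → 49.1068 [stop]  node(4,2) S=124.7200 payoff=23.8800 vs cont=24.3415 → 24.3415 [wait]  node(4,3) S=156.3431 payoff=0.0000 vs cont=5.8721 → 5.8721 [wait]  node(4,4) S=195.9844 payoff=0.0000 vs cont=0.0000 → 0.0000 [wait]  ⇒ S*(4)=99.4932
t_3: node(3,0) S=88.8632 payoff=59.7368 vs cont=58.7648 → 59.7368 [stop]  node(3,1) S=111.3948 payoff=37.2052 vs cont=36.4630 → 37.2052 [stop]  node(3,2) S=139.6392 payoff=8.9608 vs cont=14.9923 → 14.9923 [wait]  node(3,3) S=175.0452 payoff=0.0000 vs cont=2.9118 → 2.9118 [wait]  ⇒ S*(3)=111.3948
t_2: node(2,0) S=99.4932 payoff=49.1068 vs cont=48.1349 → 49.1068 [stop]  node(2,1) S=124.7200 payoff=23.8800 vs cont=25.9092 → 25.9092 [wait]  node(2,2) S=156.3431 payoff=0.0000 vs cont=8.8833 → 8.8833 [wait]  ⇒ S*(2)=99.4932
t_1: node(1,0) S=111.3948 payoff=37.2052 vs cont=37.2430 → 37.2430 [wait]  node(1,1) S=139.6392 payoff=8.9608 vs cont=17.2681 → 17.2681 [wait]  ⇒ S*(1)=-
t_0: node(0,0) S=124.7200 payoff=23.8800 vs cont=27.0603 → 27.0603 [wait]  ⇒ S*(0)=-

price = 27.0603
boundary = - - 99.4932 111.3948 99.4932 111.3948
tree:
27.0603
37.2430 17.2681
49.1068 25.9092 8.8833
59.7368 37.2052 14.9923 2.9118
69.2310 49.1068 24.3415 5.8721 0.0000
77.7109 59.7368 37.2052 11.8417 0.0000 0.0000
85.2848 69.2310 49.1068 23.8800 0.0000 0.0000 0.0000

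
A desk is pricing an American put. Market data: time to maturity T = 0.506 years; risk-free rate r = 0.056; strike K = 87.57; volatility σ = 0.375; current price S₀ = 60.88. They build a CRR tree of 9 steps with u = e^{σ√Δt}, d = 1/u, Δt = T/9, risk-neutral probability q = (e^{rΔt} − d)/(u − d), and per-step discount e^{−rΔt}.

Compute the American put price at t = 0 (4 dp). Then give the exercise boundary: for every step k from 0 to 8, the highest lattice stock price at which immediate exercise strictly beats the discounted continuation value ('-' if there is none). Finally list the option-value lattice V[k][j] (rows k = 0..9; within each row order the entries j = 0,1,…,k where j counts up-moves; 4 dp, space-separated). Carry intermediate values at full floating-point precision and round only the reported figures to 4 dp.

Δt=0.05622  u=1.09299  d=0.91492  q=0.49549  discount=0.99686
step 9 (expiry): payoffs max(K−S,0) = 60.2218 54.8991 48.5404 40.9442 31.8696 21.0288 8.0780 0.0000 0.0000 0.0000
step 8: (k=8,j=0): S=29.8913, (K−S)⁺=57.6787, hold=57.4034 ⇒ V=57.6787 exercise | (k=8,j=1): S=35.7090, (K−S)⁺=51.8610, hold=51.5857 ⇒ V=51.8610 exercise | (k=8,j=2): S=42.6589, (K−S)⁺=44.9111, hold=44.6358 ⇒ V=44.9111 exercise | (k=8,j=3): S=50.9615, (K−S)⁺=36.6085, hold=36.3332 ⇒ V=36.6085 exercise | (k=8,j=4): S=60.8800, (K−S)⁺=26.6900, hold=26.4147 ⇒ V=26.6900 exercise | (k=8,j=5): S=72.7289, (K−S)⁺=14.8411, hold=14.5658 ⇒ V=14.8411 exercise | (k=8,j=6): S=86.8839, (K−S)⁺=0.6861, hold=4.0626 ⇒ V=4.0626 continue | (k=8,j=7): S=103.7939, (K−S)⁺=0.0000, hold=0.0000 ⇒ V=0.0000 continue | (k=8,j=8): S=123.9950, (K−S)⁺=0.0000, hold=0.0000 ⇒ V=0.0000 continue  boundary S*=72.7289
step 7: (k=7,j=0): S=32.6709, (K−S)⁺=54.8991, hold=54.6238 ⇒ V=54.8991 exercise | (k=7,j=1): S=39.0296, (K−S)⁺=48.5404, hold=48.2652 ⇒ V=48.5404 exercise | (k=7,j=2): S=46.6258, (K−S)⁺=40.9442, hold=40.6690 ⇒ V=40.9442 exercise | (k=7,j=3): S=55.7004, (K−S)⁺=31.8696, hold=31.5943 ⇒ V=31.8696 exercise | (k=7,j=4): S=66.5412, (K−S)⁺=21.0288, hold=20.7535 ⇒ V=21.0288 exercise | (k=7,j=5): S=79.4920, (K−S)⁺=8.0780, hold=9.4705 ⇒ V=9.4705 continue | (k=7,j=6): S=94.9633, (K−S)⁺=0.0000, hold=2.0432 ⇒ V=2.0432 continue | (k=7,j=7): S=113.4457, (K−S)⁺=0.0000, hold=0.0000 ⇒ V=0.0000 continue  boundary S*=66.5412
step 6: (k=6,j=0): S=35.7090, (K−S)⁺=51.8610, hold=51.5857 ⇒ V=51.8610 exercise | (k=6,j=1): S=42.6589, (K−S)⁺=44.9111, hold=44.6358 ⇒ V=44.9111 exercise | (k=6,j=2): S=50.9615, (K−S)⁺=36.6085, hold=36.3332 ⇒ V=36.6085 exercise | (k=6,j=3): S=60.8800, (K−S)⁺=26.6900, hold=26.4147 ⇒ V=26.6900 exercise | (k=6,j=4): S=72.7289, (K−S)⁺=14.8411, hold=15.2536 ⇒ V=15.2536 continue | (k=6,j=5): S=86.8839, (K−S)⁺=0.6861, hold=5.7721 ⇒ V=5.7721 continue | (k=6,j=6): S=103.7939, (K−S)⁺=0.0000, hold=1.0275 ⇒ V=1.0275 continue  boundary S*=60.8800
step 5: (k=5,j=0): S=39.0296, (K−S)⁺=48.5404, hold=48.2652 ⇒ V=48.5404 exercise | (k=5,j=1): S=46.6258, (K−S)⁺=40.9442, hold=40.6690 ⇒ V=40.9442 exercise | (k=5,j=2): S=55.7004, (K−S)⁺=31.8696, hold=31.5943 ⇒ V=31.8696 exercise | (k=5,j=3): S=66.5412, (K−S)⁺=21.0288, hold=20.9573 ⇒ V=21.0288 exercise | (k=5,j=4): S=79.4920, (K−S)⁺=8.0780, hold=10.5224 ⇒ V=10.5224 continue | (k=5,j=5): S=94.9633, (K−S)⁺=0.0000, hold=3.4105 ⇒ V=3.4105 continue  boundary S*=66.5412
step 4: (k=4,j=0): S=42.6589, (K−S)⁺=44.9111, hold=44.6358 ⇒ V=44.9111 exercise | (k=4,j=1): S=50.9615, (K−S)⁺=36.6085, hold=36.3332 ⇒ V=36.6085 exercise | (k=4,j=2): S=60.8800, (K−S)⁺=26.6900, hold=26.4147 ⇒ V=26.6900 exercise | (k=4,j=3): S=72.7289, (K−S)⁺=14.8411, hold=15.7732 ⇒ V=15.7732 continue | (k=4,j=4): S=86.8839, (K−S)⁺=0.6861, hold=6.9765 ⇒ V=6.9765 continue  boundary S*=60.8800
step 3: (k=3,j=0): S=46.6258, (K−S)⁺=40.9442, hold=40.6690 ⇒ V=40.9442 exercise | (k=3,j=1): S=55.7004, (K−S)⁺=31.8696, hold=31.5943 ⇒ V=31.8696 exercise | (k=3,j=2): S=66.5412, (K−S)⁺=21.0288, hold=21.2139 ⇒ V=21.2139 continue | (k=3,j=3): S=79.4920, (K−S)⁺=8.0780, hold=11.3786 ⇒ V=11.3786 continue  boundary S*=55.7004
step 2: (k=2,j=0): S=50.9615, (K−S)⁺=36.6085, hold=36.3332 ⇒ V=36.6085 exercise | (k=2,j=1): S=60.8800, (K−S)⁺=26.6900, hold=26.5062 ⇒ V=26.6900 exercise | (k=2,j=2): S=72.7289, (K−S)⁺=14.8411, hold=16.2892 ⇒ V=16.2892 continue  boundary S*=60.8800
step 1: (k=1,j=0): S=55.7004, (K−S)⁺=31.8696, hold=31.5943 ⇒ V=31.8696 exercise | (k=1,j=1): S=66.5412, (K−S)⁺=21.0288, hold=21.4688 ⇒ V=21.4688 continue  boundary S*=55.7004
step 0: (k=0,j=0): S=60.8800, (K−S)⁺=26.6900, hold=26.6321 ⇒ V=26.6900 exercise  boundary S*=60.8800

price = 26.6900
boundary = 60.8800 55.7004 60.8800 55.7004 60.8800 66.5412 60.8800 66.5412 72.7289
tree:
26.6900
31.8696 21.4688
36.6085 26.6900 16.2892
40.9442 31.8696 21.2139 11.3786
44.9111 36.6085 26.6900 15.7732 6.9765
48.5404 40.9442 31.8696 21.0288 10.5224 3.4105
51.8610 44.9111 36.6085 26.6900 15.2536 5.7721 1.0275
54.8991 48.5404 40.9442 31.8696 21.0288 9.4705 2.0432 0.0000
57.6787 51.8610 44.9111 36.6085 26.6900 14.8411 4.0626 0.0000 0.0000
60.2218 54.8991 48.5404 40.9442 31.8696 21.0288 8.0780 0.0000 0.0000 0.0000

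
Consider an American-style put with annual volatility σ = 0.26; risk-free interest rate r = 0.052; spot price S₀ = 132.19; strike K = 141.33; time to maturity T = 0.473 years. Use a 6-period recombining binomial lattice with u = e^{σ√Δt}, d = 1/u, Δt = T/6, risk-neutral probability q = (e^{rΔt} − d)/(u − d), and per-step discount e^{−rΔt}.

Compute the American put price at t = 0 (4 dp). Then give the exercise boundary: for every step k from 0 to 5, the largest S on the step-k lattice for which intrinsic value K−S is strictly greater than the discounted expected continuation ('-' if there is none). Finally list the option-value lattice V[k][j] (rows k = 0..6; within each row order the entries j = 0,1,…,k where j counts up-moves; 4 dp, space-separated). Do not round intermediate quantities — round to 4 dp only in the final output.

price = 13.6755
boundary = - - 114.2328 106.1908 114.2328 122.8838
tree:
13.6755
19.6272 8.0643
27.0972 12.6045 3.7647
35.1392 18.9493 6.6068 1.0630
42.6150 27.0972 11.2695 2.1778 0.0000
49.5646 35.1392 18.4462 4.4615 0.0000 0.0000
56.0249 42.6150 27.0972 9.1400 0.0000 0.0000 0.0000

Δt=0.07883, u=1.07573, d=0.92960, q=0.50987, disc=e^(-rΔt)=0.99591
k=6 terminal: V=max(K-S,0) → 56.0249 42.6150 27.0972 9.1400 0.0000 0.0000 0.0000
k=5: j=0 S=91.7654 intr=49.5646 cont=48.9864 V=49.5646[EX]; j=1 S=106.1908 intr=35.1392 cont=34.5610 V=35.1392[EX]; j=2 S=122.8838 intr=18.4462 cont=17.8680 V=18.4462[EX]; j=3 S=142.2009 intr=0.0000 cont=4.4615 V=4.4615[hold]; j=4 S=164.5547 intr=0.0000 cont=0.0000 V=0.0000[hold]; j=5 S=190.4224 intr=0.0000 cont=0.0000 V=0.0000[hold]  S*(5)=122.8838
k=4: j=0 S=98.7150 intr=42.6150 cont=42.0369 V=42.6150[EX]; j=1 S=114.2328 intr=27.0972 cont=26.5190 V=27.0972[EX]; j=2 S=132.1900 intr=9.1400 cont=11.2695 V=11.2695[hold]; j=3 S=152.9700 intr=0.0000 cont=2.1778 V=2.1778[hold]; j=4 S=177.0167 intr=0.0000 cont=0.0000 V=0.0000[hold]  S*(4)=114.2328
k=3: j=0 S=106.1908 intr=35.1392 cont=34.5610 V=35.1392[EX]; j=1 S=122.8838 intr=18.4462 cont=18.9493 V=18.9493[hold]; j=2 S=142.2009 intr=0.0000 cont=6.6068 V=6.6068[hold]; j=3 S=164.5547 intr=0.0000 cont=1.0630 V=1.0630[hold]  S*(3)=106.1908
k=2: j=0 S=114.2328 intr=27.0972 cont=26.7745 V=27.0972[EX]; j=1 S=132.1900 intr=9.1400 cont=12.6045 V=12.6045[hold]; j=2 S=152.9700 intr=0.0000 cont=3.7647 V=3.7647[hold]  S*(2)=114.2328
k=1: j=0 S=122.8838 intr=18.4462 cont=19.6272 V=19.6272[hold]; j=1 S=142.2009 intr=0.0000 cont=8.0643 V=8.0643[hold]  S*(1)=-
k=0: j=0 S=132.1900 intr=9.1400 cont=13.6755 V=13.6755[hold]  S*(0)=-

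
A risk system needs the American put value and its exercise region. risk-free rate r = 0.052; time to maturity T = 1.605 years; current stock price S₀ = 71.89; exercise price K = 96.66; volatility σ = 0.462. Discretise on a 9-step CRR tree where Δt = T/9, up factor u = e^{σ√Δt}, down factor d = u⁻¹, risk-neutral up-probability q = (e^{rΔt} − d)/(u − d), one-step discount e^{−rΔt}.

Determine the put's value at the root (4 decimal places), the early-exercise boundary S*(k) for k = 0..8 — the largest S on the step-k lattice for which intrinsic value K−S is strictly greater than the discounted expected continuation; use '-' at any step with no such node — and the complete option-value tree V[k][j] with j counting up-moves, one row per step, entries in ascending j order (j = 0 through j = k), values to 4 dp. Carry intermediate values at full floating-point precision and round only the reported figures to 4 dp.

params: Δt=0.17833 u=1.21543 d=0.82275 q=0.47510 e^(-rΔt)=0.99077
t_9 payoffs: 84.2409 78.3136 69.5573 56.6217 37.5124 9.2825 0.0000 0.0000 0.0000 0.0000
t_8: node(8,0) S=15.0945 payoff=81.5655 vs cont=80.6732 → 81.5655 [stop]  node(8,1) S=22.2988 payoff=74.3612 vs cont=73.4689 → 74.3612 [stop]  node(8,2) S=32.9416 payoff=63.7184 vs cont=62.8262 → 63.7184 [stop]  node(8,3) S=48.6638 payoff=47.9962 vs cont=47.1039 → 47.9962 [stop]  node(8,4) S=71.8900 payoff=24.7700 vs cont=23.8778 → 24.7700 [stop]  node(8,5) S=106.2015 payoff=0.0000 vs cont=4.8274 → 4.8274 [wait]  node(8,6) S=156.8891 payoff=0.0000 vs cont=0.0000 → 0.0000 [wait]  node(8,7) S=231.7687 payoff=0.0000 vs cont=0.0000 → 0.0000 [wait]  node(8,8) S=342.3867 payoff=0.0000 vs cont=0.0000 → 0.0000 [wait]  ⇒ S*(8)=71.8900
t_7: node(7,0) S=18.3464 payoff=78.3136 vs cont=77.4214 → 78.3136 [stop]  node(7,1) S=27.1027 payoff=69.5573 vs cont=68.6650 → 69.5573 [stop]  node(7,2) S=40.0383 payoff=56.6217 vs cont=55.7295 → 56.6217 [stop]  node(7,3) S=59.1476 payoff=37.5124 vs cont=36.6201 → 37.5124 [stop]  node(7,4) S=87.3775 payoff=9.2825 vs cont=15.1540 → 15.1540 [wait]  node(7,5) S=129.0808 payoff=0.0000 vs cont=2.5105 → 2.5105 [wait]  node(7,6) S=190.6881 payoff=0.0000 vs cont=0.0000 → 0.0000 [wait]  node(7,7) S=281.6993 payoff=0.0000 vs cont=0.0000 → 0.0000 [wait]  ⇒ S*(7)=59.1476
t_6: node(6,0) S=22.2988 payoff=74.3612 vs cont=73.4689 → 74.3612 [stop]  node(6,1) S=32.9416 payoff=63.7184 vs cont=62.8262 → 63.7184 [stop]  node(6,2) S=48.6638 payoff=47.9962 vs cont=47.1039 → 47.9962 [stop]  node(6,3) S=71.8900 payoff=24.7700 vs cont=26.6416 → 26.6416 [wait]  node(6,4) S=106.2015 payoff=0.0000 vs cont=9.0626 → 9.0626 [wait]  node(6,5) S=156.8891 payoff=0.0000 vs cont=1.3056 → 1.3056 [wait]  node(6,6) S=231.7687 payoff=0.0000 vs cont=0.0000 → 0.0000 [wait]  ⇒ S*(6)=48.6638
t_5: node(5,0) S=27.1027 payoff=69.5573 vs cont=68.6650 → 69.5573 [stop]  node(5,1) S=40.0383 payoff=56.6217 vs cont=55.7295 → 56.6217 [stop]  node(5,2) S=59.1476 payoff=37.5124 vs cont=37.5011 → 37.5124 [stop]  node(5,3) S=87.3775 payoff=9.2825 vs cont=18.1209 → 18.1209 [wait]  node(5,4) S=129.0808 payoff=0.0000 vs cont=5.3276 → 5.3276 [wait]  node(5,5) S=190.6881 payoff=0.0000 vs cont=0.6790 → 0.6790 [wait]  ⇒ S*(5)=59.1476
t_4: node(4,0) S=32.9416 payoff=63.7184 vs cont=62.8262 → 63.7184 [stop]  node(4,1) S=48.6638 payoff=47.9962 vs cont=47.1039 → 47.9962 [stop]  node(4,2) S=71.8900 payoff=24.7700 vs cont=28.0382 → 28.0382 [wait]  node(4,3) S=106.2015 payoff=0.0000 vs cont=11.9316 → 11.9316 [wait]  node(4,4) S=156.8891 payoff=0.0000 vs cont=3.0902 → 3.0902 [wait]  ⇒ S*(4)=48.6638
t_3: node(3,0) S=40.0383 payoff=56.6217 vs cont=55.7295 → 56.6217 [stop]  node(3,1) S=59.1476 payoff=37.5124 vs cont=38.1585 → 38.1585 [wait]  node(3,2) S=87.3775 payoff=9.2825 vs cont=20.1977 → 20.1977 [wait]  node(3,3) S=129.0808 payoff=0.0000 vs cont=7.6596 → 7.6596 [wait]  ⇒ S*(3)=40.0383
t_2: node(2,0) S=48.6638 payoff=47.9962 vs cont=47.4081 → 47.9962 [stop]  node(2,1) S=71.8900 payoff=24.7700 vs cont=29.3518 → 29.3518 [wait]  node(2,2) S=106.2015 payoff=0.0000 vs cont=14.1094 → 14.1094 [wait]  ⇒ S*(2)=48.6638
t_1: node(1,0) S=59.1476 payoff=37.5124 vs cont=38.7769 → 38.7769 [wait]  node(1,1) S=87.3775 payoff=9.2825 vs cont=21.9060 → 21.9060 [wait]  ⇒ S*(1)=-
t_0: node(0,0) S=71.8900 payoff=24.7700 vs cont=30.4775 → 30.4775 [wait]  ⇒ S*(0)=-

price = 30.4775
boundary = - - 48.6638 40.0383 48.6638 59.1476 48.6638 59.1476 71.8900
tree:
30.4775
38.7769 21.9060
47.9962 29.3518 14.1094
56.6217 38.1585 20.1977 7.6596
63.7184 47.9962 28.0382 11.9316 3.0902
69.5573 56.6217 37.5124 18.1209 5.3276 0.6790
74.3612 63.7184 47.9962 26.6416 9.0626 1.3056 0.0000
78.3136 69.5573 56.6217 37.5124 15.1540 2.5105 0.0000 0.0000
81.5655 74.3612 63.7184 47.9962 24.7700 4.8274 0.0000 0.0000 0.0000
84.2409 78.3136 69.5573 56.6217 37.5124 9.2825 0.0000 0.0000 0.0000 0.0000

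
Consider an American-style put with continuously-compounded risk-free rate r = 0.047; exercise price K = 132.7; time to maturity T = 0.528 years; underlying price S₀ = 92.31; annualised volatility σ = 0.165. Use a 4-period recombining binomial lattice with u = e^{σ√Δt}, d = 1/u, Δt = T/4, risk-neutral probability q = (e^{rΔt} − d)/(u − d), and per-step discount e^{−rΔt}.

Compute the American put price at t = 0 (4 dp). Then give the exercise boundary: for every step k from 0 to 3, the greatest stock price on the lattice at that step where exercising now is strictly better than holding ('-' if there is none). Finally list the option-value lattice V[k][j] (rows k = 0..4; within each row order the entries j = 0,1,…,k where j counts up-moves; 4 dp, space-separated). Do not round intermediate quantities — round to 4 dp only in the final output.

params: Δt=0.13200 u=1.06178 d=0.94181 q=0.53689 e^(-rΔt)=0.99382
t_4 payoffs: 60.0711 50.8198 40.3900 28.6317 15.3756
t_3: node(3,0) S=77.1159 payoff=55.5841 vs cont=54.7633 → 55.5841 [stop]  node(3,1) S=86.9389 payoff=45.7611 vs cont=44.9404 → 45.7611 [stop]  node(3,2) S=98.0130 payoff=34.6870 vs cont=33.8663 → 34.6870 [stop]  node(3,3) S=110.4977 payoff=22.2023 vs cont=21.3816 → 22.2023 [stop]  ⇒ S*(3)=110.4977
t_2: node(2,0) S=81.8802 payoff=50.8198 vs cont=49.9991 → 50.8198 [stop]  node(2,1) S=92.3100 payoff=40.3900 vs cont=39.5693 → 40.3900 [stop]  node(2,2) S=104.0683 payoff=28.6317 vs cont=27.8110 → 28.6317 [stop]  ⇒ S*(2)=104.0683
t_1: node(1,0) S=86.9389 payoff=45.7611 vs cont=44.9404 → 45.7611 [stop]  node(1,1) S=98.0130 payoff=34.6870 vs cont=33.8663 → 34.6870 [stop]  ⇒ S*(1)=98.0130
t_0: node(0,0) S=92.3100 payoff=40.3900 vs cont=39.5693 → 40.3900 [stop]  ⇒ S*(0)=92.3100

price = 40.3900
boundary = 92.3100 98.0130 104.0683 110.4977
tree:
40.3900
45.7611 34.6870
50.8198 40.3900 28.6317
55.5841 45.7611 34.6870 22.2023
60.0711 50.8198 40.3900 28.6317 15.3756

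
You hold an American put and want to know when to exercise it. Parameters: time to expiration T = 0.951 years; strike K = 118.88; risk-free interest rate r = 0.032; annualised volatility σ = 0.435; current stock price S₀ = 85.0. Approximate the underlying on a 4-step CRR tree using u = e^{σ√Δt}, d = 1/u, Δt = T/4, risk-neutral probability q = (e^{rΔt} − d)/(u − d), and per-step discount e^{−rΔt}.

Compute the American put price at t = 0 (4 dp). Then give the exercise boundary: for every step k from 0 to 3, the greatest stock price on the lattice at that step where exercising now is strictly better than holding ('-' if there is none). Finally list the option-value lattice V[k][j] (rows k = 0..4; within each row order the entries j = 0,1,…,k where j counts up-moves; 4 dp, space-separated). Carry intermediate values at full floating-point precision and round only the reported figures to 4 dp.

Δt=0.23775, u=1.23628, d=0.80888, q=0.46504, disc=e^(-rΔt)=0.99242
k=4 terminal: V=max(K-S,0) → 82.4922 63.2656 33.8800 0.0000 0.0000
k=3: j=0 S=44.9854 intr=73.8946 cont=72.9936 V=73.8946[EX]; j=1 S=68.7548 intr=50.1252 cont=49.2242 V=50.1252[EX]; j=2 S=105.0835 intr=13.7965 cont=17.9871 V=17.9871[hold]; j=3 S=160.6076 intr=0.0000 cont=0.0000 V=0.0000[hold]  S*(3)=68.7548
k=2: j=0 S=55.6144 intr=63.2656 cont=62.3646 V=63.2656[EX]; j=1 S=85.0000 intr=33.8800 cont=34.9130 V=34.9130[hold]; j=2 S=129.9123 intr=0.0000 cont=9.5494 V=9.5494[hold]  S*(2)=55.6144
k=1: j=0 S=68.7548 intr=50.1252 cont=49.7009 V=50.1252[EX]; j=1 S=105.0835 intr=13.7965 cont=22.9427 V=22.9427[hold]  S*(1)=68.7548
k=0: j=0 S=85.0000 intr=33.8800 cont=37.2001 V=37.2001[hold]  S*(0)=-

price = 37.2001
boundary = - 68.7548 55.6144 68.7548
tree:
37.2001
50.1252 22.9427
63.2656 34.9130 9.5494
73.8946 50.1252 17.9871 0.0000
82.4922 63.2656 33.8800 0.0000 0.0000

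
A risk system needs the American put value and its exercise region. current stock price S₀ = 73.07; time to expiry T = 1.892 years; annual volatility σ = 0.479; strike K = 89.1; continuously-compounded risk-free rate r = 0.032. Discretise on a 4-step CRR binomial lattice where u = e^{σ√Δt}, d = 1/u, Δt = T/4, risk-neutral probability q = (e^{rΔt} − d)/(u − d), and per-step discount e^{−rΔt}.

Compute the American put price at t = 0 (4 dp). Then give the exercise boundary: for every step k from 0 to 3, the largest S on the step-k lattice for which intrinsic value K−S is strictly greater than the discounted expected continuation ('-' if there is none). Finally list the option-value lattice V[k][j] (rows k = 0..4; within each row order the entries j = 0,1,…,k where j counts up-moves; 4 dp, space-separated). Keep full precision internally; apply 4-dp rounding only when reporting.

Δt=0.47300, u=1.39018, d=0.71933, q=0.44111, disc=e^(-rΔt)=0.98498
k=4 terminal: V=max(K-S,0) → 69.5360 51.2908 16.0300 0.0000 0.0000
k=3: j=0 S=27.1974 intr=61.9026 cont=60.5641 V=61.9026[EX]; j=1 S=52.5616 intr=36.5384 cont=35.1999 V=36.5384[EX]; j=2 S=101.5804 intr=0.0000 cont=8.8244 V=8.8244[hold]; j=3 S=196.3138 intr=0.0000 cont=0.0000 V=0.0000[hold]  S*(3)=52.5616
k=2: j=0 S=37.8092 intr=51.2908 cont=49.9523 V=51.2908[EX]; j=1 S=73.0700 intr=16.0300 cont=23.9482 V=23.9482[hold]; j=2 S=141.2148 intr=0.0000 cont=4.8577 V=4.8577[hold]  S*(2)=37.8092
k=1: j=0 S=52.5616 intr=36.5384 cont=38.6403 V=38.6403[hold]; j=1 S=101.5804 intr=0.0000 cont=15.2939 V=15.2939[hold]  S*(1)=-
k=0: j=0 S=73.0700 intr=16.0300 cont=27.9161 V=27.9161[hold]  S*(0)=-

price = 27.9161
boundary = - - 37.8092 52.5616
tree:
27.9161
38.6403 15.2939
51.2908 23.9482 4.8577
61.9026 36.5384 8.8244 0.0000
69.5360 51.2908 16.0300 0.0000 0.0000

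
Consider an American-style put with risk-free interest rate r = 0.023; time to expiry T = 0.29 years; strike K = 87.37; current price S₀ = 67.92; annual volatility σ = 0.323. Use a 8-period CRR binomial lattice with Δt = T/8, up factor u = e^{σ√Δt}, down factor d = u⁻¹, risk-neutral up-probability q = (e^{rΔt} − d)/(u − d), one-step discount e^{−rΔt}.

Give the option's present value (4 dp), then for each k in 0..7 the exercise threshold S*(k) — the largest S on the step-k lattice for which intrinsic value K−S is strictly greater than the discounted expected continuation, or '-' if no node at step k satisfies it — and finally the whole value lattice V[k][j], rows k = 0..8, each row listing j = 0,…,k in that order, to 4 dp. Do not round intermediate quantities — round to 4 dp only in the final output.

price = 19.5872
boundary = - 63.8689 60.0595 63.8689 67.9200 72.2280 76.8093 81.6811
tree:
19.5872
23.5011 15.5697
27.3105 19.4611 11.5685
30.8927 23.5011 15.3129 7.7129
34.2613 27.3105 19.4500 11.0572 4.2647
37.4289 30.8927 23.5011 15.1420 6.8483 1.5979
40.4076 34.2613 27.3105 19.4500 10.5607 3.0177 0.1312
43.2087 37.4289 30.8927 23.5011 15.1420 5.6889 0.2582 0.0000
45.8427 40.4076 34.2613 27.3105 19.4500 10.5607 0.5081 0.0000 0.0000

params: Δt=0.03625 u=1.06343 d=0.94036 q=0.49141 e^(-rΔt)=0.99917
t_8 payoffs: 45.8427 40.4076 34.2613 27.3105 19.4500 10.5607 0.5081 0.0000 0.0000
t_7: node(7,0) S=44.1613 payoff=43.2087 vs cont=43.1359 → 43.2087 [stop]  node(7,1) S=49.9411 payoff=37.4289 vs cont=37.3561 → 37.4289 [stop]  node(7,2) S=56.4773 payoff=30.8927 vs cont=30.8199 → 30.8927 [stop]  node(7,3) S=63.8689 payoff=23.5011 vs cont=23.4282 → 23.5011 [stop]  node(7,4) S=72.2280 payoff=15.1420 vs cont=15.0692 → 15.1420 [stop]  node(7,5) S=81.6811 payoff=5.6889 vs cont=5.6161 → 5.6889 [stop]  node(7,6) S=92.3714 payoff=0.0000 vs cont=0.2582 → 0.2582 [wait]  node(7,7) S=104.4608 payoff=0.0000 vs cont=0.0000 → 0.0000 [wait]  ⇒ S*(7)=81.6811
t_6: node(6,0) S=46.9624 payoff=40.4076 vs cont=40.3348 → 40.4076 [stop]  node(6,1) S=53.1087 payoff=34.2613 vs cont=34.1885 → 34.2613 [stop]  node(6,2) S=60.0595 payoff=27.3105 vs cont=27.2377 → 27.3105 [stop]  node(6,3) S=67.9200 payoff=19.4500 vs cont=19.3772 → 19.4500 [stop]  node(6,4) S=76.8093 payoff=10.5607 vs cont=10.4879 → 10.5607 [stop]  node(6,5) S=86.8619 payoff=0.5081 vs cont=3.0177 → 3.0177 [wait]  node(6,6) S=98.2303 payoff=0.0000 vs cont=0.1312 → 0.1312 [wait]  ⇒ S*(6)=76.8093
t_5: node(5,0) S=49.9411 payoff=37.4289 vs cont=37.3561 → 37.4289 [stop]  node(5,1) S=56.4773 payoff=30.8927 vs cont=30.8199 → 30.8927 [stop]  node(5,2) S=63.8689 payoff=23.5011 vs cont=23.4282 → 23.5011 [stop]  node(5,3) S=72.2280 payoff=15.1420 vs cont=15.0692 → 15.1420 [stop]  node(5,4) S=81.6811 payoff=5.6889 vs cont=6.8483 → 6.8483 [wait]  node(5,5) S=92.3714 payoff=0.0000 vs cont=1.5979 → 1.5979 [wait]  ⇒ S*(5)=72.2280
t_4: node(4,0) S=53.1087 payoff=34.2613 vs cont=34.1885 → 34.2613 [stop]  node(4,1) S=60.0595 payoff=27.3105 vs cont=27.2377 → 27.3105 [stop]  node(4,2) S=67.9200 payoff=19.4500 vs cont=19.3772 → 19.4500 [stop]  node(4,3) S=76.8093 payoff=10.5607 vs cont=11.0572 → 11.0572 [wait]  node(4,4) S=86.8619 payoff=0.5081 vs cont=4.2647 → 4.2647 [wait]  ⇒ S*(4)=67.9200
t_3: node(3,0) S=56.4773 payoff=30.8927 vs cont=30.8199 → 30.8927 [stop]  node(3,1) S=63.8689 payoff=23.5011 vs cont=23.4282 → 23.5011 [stop]  node(3,2) S=72.2280 payoff=15.1420 vs cont=15.3129 → 15.3129 [wait]  node(3,3) S=81.6811 payoff=5.6889 vs cont=7.7129 → 7.7129 [wait]  ⇒ S*(3)=63.8689
t_2: node(2,0) S=60.0595 payoff=27.3105 vs cont=27.2377 → 27.3105 [stop]  node(2,1) S=67.9200 payoff=19.4500 vs cont=19.4611 → 19.4611 [wait]  node(2,2) S=76.8093 payoff=10.5607 vs cont=11.5685 → 11.5685 [wait]  ⇒ S*(2)=60.0595
t_1: node(1,0) S=63.8689 payoff=23.5011 vs cont=23.4337 → 23.5011 [stop]  node(1,1) S=72.2280 payoff=15.1420 vs cont=15.5697 → 15.5697 [wait]  ⇒ S*(1)=63.8689
t_0: node(0,0) S=67.9200 payoff=19.4500 vs cont=19.5872 → 19.5872 [wait]  ⇒ S*(0)=-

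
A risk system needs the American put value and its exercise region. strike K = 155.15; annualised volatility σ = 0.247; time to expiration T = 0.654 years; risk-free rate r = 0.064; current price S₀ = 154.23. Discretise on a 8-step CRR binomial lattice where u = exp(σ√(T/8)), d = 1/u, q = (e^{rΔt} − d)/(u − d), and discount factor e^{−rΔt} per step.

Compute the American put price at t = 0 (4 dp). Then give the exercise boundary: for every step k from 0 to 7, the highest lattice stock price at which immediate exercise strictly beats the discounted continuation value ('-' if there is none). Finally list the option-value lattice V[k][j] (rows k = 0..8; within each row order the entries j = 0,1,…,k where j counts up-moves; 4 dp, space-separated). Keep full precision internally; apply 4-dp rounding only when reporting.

Δt=0.08175  u=1.07318  d=0.93181  q=0.51946  discount=0.99478
step 8 (expiry): payoffs max(K−S,0) = 67.4898 54.1912 38.8752 21.2356 0.9200 0.0000 0.0000 0.0000 0.0000
step 7: (k=7,j=0): S=94.0748, (K−S)⁺=61.0752, hold=60.2656 ⇒ V=61.0752 exercise | (k=7,j=1): S=108.3465, (K−S)⁺=46.8035, hold=45.9939 ⇒ V=46.8035 exercise | (k=7,j=2): S=124.7833, (K−S)⁺=30.3667, hold=29.5571 ⇒ V=30.3667 exercise | (k=7,j=3): S=143.7137, (K−S)⁺=11.4363, hold=10.6267 ⇒ V=11.4363 exercise | (k=7,j=4): S=165.5159, (K−S)⁺=0.0000, hold=0.4398 ⇒ V=0.4398 continue | (k=7,j=5): S=190.6256, (K−S)⁺=0.0000, hold=0.0000 ⇒ V=0.0000 continue | (k=7,j=6): S=219.5447, (K−S)⁺=0.0000, hold=0.0000 ⇒ V=0.0000 continue | (k=7,j=7): S=252.8509, (K−S)⁺=0.0000, hold=0.0000 ⇒ V=0.0000 continue  boundary S*=143.7137
step 6: (k=6,j=0): S=100.9588, (K−S)⁺=54.1912, hold=53.3816 ⇒ V=54.1912 exercise | (k=6,j=1): S=116.2748, (K−S)⁺=38.8752, hold=38.0656 ⇒ V=38.8752 exercise | (k=6,j=2): S=133.9144, (K−S)⁺=21.2356, hold=20.4260 ⇒ V=21.2356 exercise | (k=6,j=3): S=154.2300, (K−S)⁺=0.9200, hold=5.6942 ⇒ V=5.6942 continue | (k=6,j=4): S=177.6276, (K−S)⁺=0.0000, hold=0.2102 ⇒ V=0.2102 continue | (k=6,j=5): S=204.5748, (K−S)⁺=0.0000, hold=0.0000 ⇒ V=0.0000 continue | (k=6,j=6): S=235.6100, (K−S)⁺=0.0000, hold=0.0000 ⇒ V=0.0000 continue  boundary S*=133.9144
step 5: (k=5,j=0): S=108.3465, (K−S)⁺=46.8035, hold=45.9939 ⇒ V=46.8035 exercise | (k=5,j=1): S=124.7833, (K−S)⁺=30.3667, hold=29.5571 ⇒ V=30.3667 exercise | (k=5,j=2): S=143.7137, (K−S)⁺=11.4363, hold=13.0938 ⇒ V=13.0938 continue | (k=5,j=3): S=165.5159, (K−S)⁺=0.0000, hold=2.8306 ⇒ V=2.8306 continue | (k=5,j=4): S=190.6256, (K−S)⁺=0.0000, hold=0.1005 ⇒ V=0.1005 continue | (k=5,j=5): S=219.5447, (K−S)⁺=0.0000, hold=0.0000 ⇒ V=0.0000 continue  boundary S*=124.7833
step 4: (k=4,j=0): S=116.2748, (K−S)⁺=38.8752, hold=38.0656 ⇒ V=38.8752 exercise | (k=4,j=1): S=133.9144, (K−S)⁺=21.2356, hold=21.2825 ⇒ V=21.2825 continue | (k=4,j=2): S=154.2300, (K−S)⁺=0.9200, hold=7.7220 ⇒ V=7.7220 continue | (k=4,j=3): S=177.6276, (K−S)⁺=0.0000, hold=1.4051 ⇒ V=1.4051 continue | (k=4,j=4): S=204.5748, (K−S)⁺=0.0000, hold=0.0480 ⇒ V=0.0480 continue  boundary S*=116.2748
step 3: (k=3,j=0): S=124.7833, (K−S)⁺=30.3667, hold=29.5813 ⇒ V=30.3667 exercise | (k=3,j=1): S=143.7137, (K−S)⁺=11.4363, hold=14.1640 ⇒ V=14.1640 continue | (k=3,j=2): S=165.5159, (K−S)⁺=0.0000, hold=4.4174 ⇒ V=4.4174 continue | (k=3,j=3): S=190.6256, (K−S)⁺=0.0000, hold=0.6965 ⇒ V=0.6965 continue  boundary S*=124.7833
step 2: (k=2,j=0): S=133.9144, (K−S)⁺=21.2356, hold=21.8355 ⇒ V=21.8355 continue | (k=2,j=1): S=154.2300, (K−S)⁺=0.9200, hold=9.0536 ⇒ V=9.0536 continue | (k=2,j=2): S=177.6276, (K−S)⁺=0.0000, hold=2.4716 ⇒ V=2.4716 continue  boundary S*=-
step 1: (k=1,j=0): S=143.7137, (K−S)⁺=11.4363, hold=15.1165 ⇒ V=15.1165 continue | (k=1,j=1): S=165.5159, (K−S)⁺=0.0000, hold=5.6051 ⇒ V=5.6051 continue  boundary S*=-
step 0: (k=0,j=0): S=154.2300, (K−S)⁺=0.9200, hold=10.1226 ⇒ V=10.1226 continue  boundary S*=-

price = 10.1226
boundary = - - - 124.7833 116.2748 124.7833 133.9144 143.7137
tree:
10.1226
15.1165 5.6051
21.8355 9.0536 2.4716
30.3667 14.1640 4.4174 0.6965
38.8752 21.2825 7.7220 1.4051 0.0480
46.8035 30.3667 13.0938 2.8306 0.1005 0.0000
54.1912 38.8752 21.2356 5.6942 0.2102 0.0000 0.0000
61.0752 46.8035 30.3667 11.4363 0.4398 0.0000 0.0000 0.0000
67.4898 54.1912 38.8752 21.2356 0.9200 0.0000 0.0000 0.0000 0.0000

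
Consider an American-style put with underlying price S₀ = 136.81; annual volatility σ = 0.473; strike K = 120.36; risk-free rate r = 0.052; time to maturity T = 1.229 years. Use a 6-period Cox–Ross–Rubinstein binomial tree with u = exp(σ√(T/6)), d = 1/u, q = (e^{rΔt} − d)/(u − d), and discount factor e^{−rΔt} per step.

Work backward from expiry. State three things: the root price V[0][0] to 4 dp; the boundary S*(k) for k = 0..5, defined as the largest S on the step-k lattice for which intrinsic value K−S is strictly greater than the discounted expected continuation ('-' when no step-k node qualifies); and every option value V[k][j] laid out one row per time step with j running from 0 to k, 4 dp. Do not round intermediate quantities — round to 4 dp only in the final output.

params: Δt=0.20483 u=1.23871 d=0.80729 q=0.47151 e^(-rΔt)=0.98941
t_6 payoffs: 82.4901 62.2521 31.1987 0.0000 0.0000 0.0000 0.0000
t_5: node(5,0) S=46.9099 payoff=73.4501 vs cont=72.1749 → 73.4501 [stop]  node(5,1) S=71.9790 payoff=48.3810 vs cont=47.1058 → 48.3810 [stop]  node(5,2) S=110.4453 payoff=9.9147 vs cont=16.3136 → 16.3136 [wait]  node(5,3) S=169.4683 payoff=0.0000 vs cont=0.0000 → 0.0000 [wait]  node(5,4) S=260.0338 payoff=0.0000 vs cont=0.0000 → 0.0000 [wait]  node(5,5) S=398.9982 payoff=0.0000 vs cont=0.0000 → 0.0000 [wait]  ⇒ S*(5)=71.9790
t_4: node(4,0) S=58.1079 payoff=62.2521 vs cont=60.9769 → 62.2521 [stop]  node(4,1) S=89.1613 payoff=31.1987 vs cont=32.9086 → 32.9086 [wait]  node(4,2) S=136.8100 payoff=0.0000 vs cont=8.5303 → 8.5303 [wait]  node(4,3) S=209.9226 payoff=0.0000 vs cont=0.0000 → 0.0000 [wait]  node(4,4) S=322.1071 payoff=0.0000 vs cont=0.0000 → 0.0000 [wait]  ⇒ S*(4)=58.1079
t_3: node(3,0) S=71.9790 payoff=48.3810 vs cont=47.9035 → 48.3810 [stop]  node(3,1) S=110.4453 payoff=9.9147 vs cont=21.1872 → 21.1872 [wait]  node(3,2) S=169.4683 payoff=0.0000 vs cont=4.4604 → 4.4604 [wait]  node(3,3) S=260.0338 payoff=0.0000 vs cont=0.0000 → 0.0000 [wait]  ⇒ S*(3)=71.9790
t_2: node(2,0) S=89.1613 payoff=31.1987 vs cont=35.1822 → 35.1822 [wait]  node(2,1) S=136.8100 payoff=0.0000 vs cont=13.1595 → 13.1595 [wait]  node(2,2) S=209.9226 payoff=0.0000 vs cont=2.3323 → 2.3323 [wait]  ⇒ S*(2)=-
t_1: node(1,0) S=110.4453 payoff=9.9147 vs cont=24.5357 → 24.5357 [wait]  node(1,1) S=169.4683 payoff=0.0000 vs cont=7.9691 → 7.9691 [wait]  ⇒ S*(1)=-
t_0: node(0,0) S=136.8100 payoff=0.0000 vs cont=16.5472 → 16.5472 [wait]  ⇒ S*(0)=-

price = 16.5472
boundary = - - - 71.9790 58.1079 71.9790
tree:
16.5472
24.5357 7.9691
35.1822 13.1595 2.3323
48.3810 21.1872 4.4604 0.0000
62.2521 32.9086 8.5303 0.0000 0.0000
73.4501 48.3810 16.3136 0.0000 0.0000 0.0000
82.4901 62.2521 31.1987 0.0000 0.0000 0.0000 0.0000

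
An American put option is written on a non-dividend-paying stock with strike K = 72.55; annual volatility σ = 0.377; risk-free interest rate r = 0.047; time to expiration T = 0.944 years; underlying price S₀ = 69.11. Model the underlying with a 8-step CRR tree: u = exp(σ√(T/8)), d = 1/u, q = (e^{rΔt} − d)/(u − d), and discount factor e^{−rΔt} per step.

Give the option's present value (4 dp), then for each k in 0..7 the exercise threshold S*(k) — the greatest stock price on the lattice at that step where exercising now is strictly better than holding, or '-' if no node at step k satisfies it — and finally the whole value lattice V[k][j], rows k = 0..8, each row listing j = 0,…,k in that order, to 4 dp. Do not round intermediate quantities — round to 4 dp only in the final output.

Δt=0.11800  u=1.13826  d=0.87853  q=0.48908  discount=0.99447
step 8 (expiry): payoffs max(K−S,0) = 48.0256 40.7751 31.3810 19.2097 3.4400 0.0000 0.0000 0.0000 0.0000
step 7: (k=7,j=0): S=27.9153, (K−S)⁺=44.6347, hold=44.2335 ⇒ V=44.6347 exercise | (k=7,j=1): S=36.1682, (K−S)⁺=36.3818, hold=35.9805 ⇒ V=36.3818 exercise | (k=7,j=2): S=46.8611, (K−S)⁺=25.6889, hold=25.2876 ⇒ V=25.6889 exercise | (k=7,j=3): S=60.7153, (K−S)⁺=11.8347, hold=11.4335 ⇒ V=11.8347 exercise | (k=7,j=4): S=78.6654, (K−S)⁺=0.0000, hold=1.7478 ⇒ V=1.7478 continue | (k=7,j=5): S=101.9223, (K−S)⁺=0.0000, hold=0.0000 ⇒ V=0.0000 continue | (k=7,j=6): S=132.0550, (K−S)⁺=0.0000, hold=0.0000 ⇒ V=0.0000 continue | (k=7,j=7): S=171.0962, (K−S)⁺=0.0000, hold=0.0000 ⇒ V=0.0000 continue  boundary S*=60.7153
step 6: (k=6,j=0): S=31.7749, (K−S)⁺=40.7751, hold=40.3738 ⇒ V=40.7751 exercise | (k=6,j=1): S=41.1690, (K−S)⁺=31.3810, hold=30.9798 ⇒ V=31.3810 exercise | (k=6,j=2): S=53.3403, (K−S)⁺=19.2097, hold=18.8085 ⇒ V=19.2097 exercise | (k=6,j=3): S=69.1100, (K−S)⁺=3.4400, hold=6.8632 ⇒ V=6.8632 continue | (k=6,j=4): S=89.5419, (K−S)⁺=0.0000, hold=0.8881 ⇒ V=0.8881 continue | (k=6,j=5): S=116.0144, (K−S)⁺=0.0000, hold=0.0000 ⇒ V=0.0000 continue | (k=6,j=6): S=150.3133, (K−S)⁺=0.0000, hold=0.0000 ⇒ V=0.0000 continue  boundary S*=53.3403
step 5: (k=5,j=0): S=36.1682, (K−S)⁺=36.3818, hold=35.9805 ⇒ V=36.3818 exercise | (k=5,j=1): S=46.8611, (K−S)⁺=25.6889, hold=25.2876 ⇒ V=25.6889 exercise | (k=5,j=2): S=60.7153, (K−S)⁺=11.8347, hold=13.0984 ⇒ V=13.0984 continue | (k=5,j=3): S=78.6654, (K−S)⁺=0.0000, hold=3.9191 ⇒ V=3.9191 continue | (k=5,j=4): S=101.9223, (K−S)⁺=0.0000, hold=0.4512 ⇒ V=0.4512 continue | (k=5,j=5): S=132.0550, (K−S)⁺=0.0000, hold=0.0000 ⇒ V=0.0000 continue  boundary S*=46.8611
step 4: (k=4,j=0): S=41.1690, (K−S)⁺=31.3810, hold=30.9798 ⇒ V=31.3810 exercise | (k=4,j=1): S=53.3403, (K−S)⁺=19.2097, hold=19.4231 ⇒ V=19.4231 continue | (k=4,j=2): S=69.1100, (K−S)⁺=3.4400, hold=8.5614 ⇒ V=8.5614 continue | (k=4,j=3): S=89.5419, (K−S)⁺=0.0000, hold=2.2107 ⇒ V=2.2107 continue | (k=4,j=4): S=116.0144, (K−S)⁺=0.0000, hold=0.2293 ⇒ V=0.2293 continue  boundary S*=41.1690
step 3: (k=3,j=0): S=46.8611, (K−S)⁺=25.6889, hold=25.3914 ⇒ V=25.6889 exercise | (k=3,j=1): S=60.7153, (K−S)⁺=11.8347, hold=14.0328 ⇒ V=14.0328 continue | (k=3,j=2): S=78.6654, (K−S)⁺=0.0000, hold=5.4252 ⇒ V=5.4252 continue | (k=3,j=3): S=101.9223, (K−S)⁺=0.0000, hold=1.2348 ⇒ V=1.2348 continue  boundary S*=46.8611
step 2: (k=2,j=0): S=53.3403, (K−S)⁺=19.2097, hold=19.8776 ⇒ V=19.8776 continue | (k=2,j=1): S=69.1100, (K−S)⁺=3.4400, hold=9.7687 ⇒ V=9.7687 continue | (k=2,j=2): S=89.5419, (K−S)⁺=0.0000, hold=3.3571 ⇒ V=3.3571 continue  boundary S*=-
step 1: (k=1,j=0): S=60.7153, (K−S)⁺=11.8347, hold=14.8509 ⇒ V=14.8509 continue | (k=1,j=1): S=78.6654, (K−S)⁺=0.0000, hold=6.5962 ⇒ V=6.5962 continue  boundary S*=-
step 0: (k=0,j=0): S=69.1100, (K−S)⁺=3.4400, hold=10.7539 ⇒ V=10.7539 continue  boundary S*=-

price = 10.7539
boundary = - - - 46.8611 41.1690 46.8611 53.3403 60.7153
tree:
10.7539
14.8509 6.5962
19.8776 9.7687 3.3571
25.6889 14.0328 5.4252 1.2348
31.3810 19.4231 8.5614 2.2107 0.2293
36.3818 25.6889 13.0984 3.9191 0.4512 0.0000
40.7751 31.3810 19.2097 6.8632 0.8881 0.0000 0.0000
44.6347 36.3818 25.6889 11.8347 1.7478 0.0000 0.0000 0.0000
48.0256 40.7751 31.3810 19.2097 3.4400 0.0000 0.0000 0.0000 0.0000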